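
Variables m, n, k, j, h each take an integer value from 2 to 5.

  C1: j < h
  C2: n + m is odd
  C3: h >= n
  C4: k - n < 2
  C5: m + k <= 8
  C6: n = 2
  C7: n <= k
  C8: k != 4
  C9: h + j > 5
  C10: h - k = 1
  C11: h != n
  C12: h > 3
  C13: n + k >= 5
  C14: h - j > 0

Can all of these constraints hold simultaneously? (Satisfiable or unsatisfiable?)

Try m = 5, n = 2, k = 3, j = 3, h = 4.
Check constraint 4: k - n = 1; constraint 5: m + k = 8. The remaining constraints are straightforward to verify.

Satisfiable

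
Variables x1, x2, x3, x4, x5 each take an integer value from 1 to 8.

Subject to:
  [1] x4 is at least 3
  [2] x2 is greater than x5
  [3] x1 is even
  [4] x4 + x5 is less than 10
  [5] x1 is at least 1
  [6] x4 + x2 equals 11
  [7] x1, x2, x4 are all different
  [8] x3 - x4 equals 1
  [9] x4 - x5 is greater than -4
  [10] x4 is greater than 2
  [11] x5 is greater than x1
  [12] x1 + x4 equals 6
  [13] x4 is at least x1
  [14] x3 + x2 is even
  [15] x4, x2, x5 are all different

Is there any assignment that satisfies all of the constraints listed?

Satisfiable

The assignment x1 = 2, x2 = 7, x3 = 5, x4 = 4, x5 = 5 works:
  constraint 4 holds since x4 + x5 = 9.
  constraint 6 holds since x4 + x2 = 11.
The rest check out directly.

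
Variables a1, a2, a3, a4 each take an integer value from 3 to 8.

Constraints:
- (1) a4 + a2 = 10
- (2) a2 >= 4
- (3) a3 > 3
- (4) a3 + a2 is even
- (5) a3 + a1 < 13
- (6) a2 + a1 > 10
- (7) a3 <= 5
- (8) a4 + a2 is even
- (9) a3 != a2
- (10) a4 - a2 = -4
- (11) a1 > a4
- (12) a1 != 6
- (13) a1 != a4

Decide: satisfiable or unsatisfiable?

Satisfiable

Try a1 = 5, a2 = 7, a3 = 5, a4 = 3.
Check constraint 1: a4 + a2 = 10; constraint 5: a3 + a1 = 10. The remaining constraints are straightforward to verify.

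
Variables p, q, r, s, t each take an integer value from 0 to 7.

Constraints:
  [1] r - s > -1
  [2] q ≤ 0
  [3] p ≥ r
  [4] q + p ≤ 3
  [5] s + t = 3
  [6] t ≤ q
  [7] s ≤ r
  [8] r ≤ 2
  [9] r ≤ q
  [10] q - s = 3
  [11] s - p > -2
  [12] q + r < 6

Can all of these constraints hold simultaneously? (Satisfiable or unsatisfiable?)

From constraints 7 and 8: s ≤ r ≤ 2. From constraints 2 and 6: t ≤ q ≤ 0. Hence s + t ≤ 2. But constraint 5 requires s + t = 3, and 3 > 2. Contradiction.

Unsatisfiable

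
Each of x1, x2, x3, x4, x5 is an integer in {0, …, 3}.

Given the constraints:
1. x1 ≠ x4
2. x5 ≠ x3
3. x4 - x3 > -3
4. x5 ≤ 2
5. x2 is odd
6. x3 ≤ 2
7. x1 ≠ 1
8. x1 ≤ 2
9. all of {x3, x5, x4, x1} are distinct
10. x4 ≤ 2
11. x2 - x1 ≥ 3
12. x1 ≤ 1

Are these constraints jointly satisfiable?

Unsatisfiable

Constraints 4, 6, 8, and 10 confine each of x3, x5, x4, x1 to the 3 values {0, …, 2} (the domain already gives each ≥ 0).
Constraint 9 requires all 4 of them to be distinct, but only 3 values are available — impossible by the pigeonhole principle.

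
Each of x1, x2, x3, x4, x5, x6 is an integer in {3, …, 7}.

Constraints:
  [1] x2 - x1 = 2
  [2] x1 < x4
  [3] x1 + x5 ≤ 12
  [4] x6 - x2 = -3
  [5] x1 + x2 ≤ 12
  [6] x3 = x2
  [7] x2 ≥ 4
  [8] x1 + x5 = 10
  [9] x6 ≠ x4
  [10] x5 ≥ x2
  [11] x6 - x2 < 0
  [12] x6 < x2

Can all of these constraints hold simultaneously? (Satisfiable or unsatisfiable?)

Satisfiable

Setting (x1, x2, x3, x4, x5, x6) = (4, 6, 6, 6, 6, 3) satisfies everything: constraint 1: x2 - x1 = 2; constraint 3: x1 + x5 = 10, and the others follow.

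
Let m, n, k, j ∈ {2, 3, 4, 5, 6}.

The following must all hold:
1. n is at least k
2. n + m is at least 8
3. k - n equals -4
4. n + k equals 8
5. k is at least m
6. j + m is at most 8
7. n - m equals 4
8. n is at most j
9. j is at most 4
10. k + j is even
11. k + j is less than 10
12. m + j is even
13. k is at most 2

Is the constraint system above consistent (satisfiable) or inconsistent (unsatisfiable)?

From constraints 8 and 9: n ≤ j ≤ 4. From constraints 5 and 13: m ≤ k ≤ 2. Hence n + m ≤ 6. But constraint 2 requires n + m ≥ 8, and 8 > 6. Contradiction.

Unsatisfiable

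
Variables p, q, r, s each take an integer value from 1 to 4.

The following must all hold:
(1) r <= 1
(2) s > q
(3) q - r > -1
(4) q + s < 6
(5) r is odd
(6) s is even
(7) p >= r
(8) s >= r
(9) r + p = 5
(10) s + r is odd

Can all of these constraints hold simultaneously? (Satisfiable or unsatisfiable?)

Setting (p, q, r, s) = (4, 1, 1, 2) satisfies everything: constraint 3: q - r = 0; constraint 4: q + s = 3, and the others follow.

Satisfiable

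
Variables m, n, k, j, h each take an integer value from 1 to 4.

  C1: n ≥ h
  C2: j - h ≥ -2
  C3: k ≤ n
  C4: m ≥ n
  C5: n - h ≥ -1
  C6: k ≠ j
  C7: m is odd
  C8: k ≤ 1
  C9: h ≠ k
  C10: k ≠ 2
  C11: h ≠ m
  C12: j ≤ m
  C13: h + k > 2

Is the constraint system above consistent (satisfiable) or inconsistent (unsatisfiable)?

Satisfiable

Setting (m, n, k, j, h) = (3, 2, 1, 2, 2) satisfies everything: constraint 2: j - h = 0; constraint 5: n - h = 0; constraint 13: h + k = 3, and the others follow.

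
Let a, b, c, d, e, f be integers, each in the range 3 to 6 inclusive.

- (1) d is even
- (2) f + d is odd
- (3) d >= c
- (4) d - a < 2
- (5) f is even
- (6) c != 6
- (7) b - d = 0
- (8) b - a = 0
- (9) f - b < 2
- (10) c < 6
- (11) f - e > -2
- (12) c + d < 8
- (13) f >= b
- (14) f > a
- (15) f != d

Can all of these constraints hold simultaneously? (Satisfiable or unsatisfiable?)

Constraint 5 makes f even and constraint 1 makes d even, so f + d must be even. Constraint 2 says f + d is odd — contradiction.

Unsatisfiable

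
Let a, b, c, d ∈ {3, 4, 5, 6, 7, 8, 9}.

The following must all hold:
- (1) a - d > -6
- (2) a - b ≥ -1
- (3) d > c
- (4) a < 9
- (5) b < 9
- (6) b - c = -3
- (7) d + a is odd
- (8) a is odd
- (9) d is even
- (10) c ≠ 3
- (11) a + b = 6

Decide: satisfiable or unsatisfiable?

The assignment a = 3, b = 3, c = 6, d = 8 works:
  constraint 1 holds since a - d = -5.
  constraint 2 holds since a - b = 0.
  constraint 6 holds since b - c = -3.
The rest check out directly.

Satisfiable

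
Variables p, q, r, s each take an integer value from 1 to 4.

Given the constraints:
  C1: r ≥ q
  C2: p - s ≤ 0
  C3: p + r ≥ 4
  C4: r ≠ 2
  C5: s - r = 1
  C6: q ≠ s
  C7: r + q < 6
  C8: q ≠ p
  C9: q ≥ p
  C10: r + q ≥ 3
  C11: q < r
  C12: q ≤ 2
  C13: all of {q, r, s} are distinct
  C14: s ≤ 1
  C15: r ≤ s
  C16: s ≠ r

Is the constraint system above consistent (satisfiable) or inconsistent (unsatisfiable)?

From constraints 9 and 12: p ≤ q ≤ 2. From constraints 14 and 15: r ≤ s ≤ 1. Hence p + r ≤ 3. But constraint 3 requires p + r ≥ 4, and 4 > 3. Contradiction.

Unsatisfiable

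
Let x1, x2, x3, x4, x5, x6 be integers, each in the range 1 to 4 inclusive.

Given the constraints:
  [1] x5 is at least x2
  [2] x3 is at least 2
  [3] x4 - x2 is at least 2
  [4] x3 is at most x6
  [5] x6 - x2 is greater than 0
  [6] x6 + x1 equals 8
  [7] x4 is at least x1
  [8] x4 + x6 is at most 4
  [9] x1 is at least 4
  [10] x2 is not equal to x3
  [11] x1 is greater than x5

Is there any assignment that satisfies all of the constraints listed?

Unsatisfiable

From constraints 7 and 9: x4 ≥ x1 ≥ 4. From constraints 2 and 4: x6 ≥ x3 ≥ 2. Hence x4 + x6 ≥ 6. But constraint 8 requires x4 + x6 ≤ 4, and 4 < 6. Contradiction.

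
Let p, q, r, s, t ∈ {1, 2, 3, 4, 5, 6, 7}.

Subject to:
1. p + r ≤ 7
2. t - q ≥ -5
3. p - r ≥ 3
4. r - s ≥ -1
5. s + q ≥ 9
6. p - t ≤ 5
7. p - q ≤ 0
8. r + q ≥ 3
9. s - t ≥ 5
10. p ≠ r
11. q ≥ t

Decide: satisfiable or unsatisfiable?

Constraints 2, 3, 4, 7, and 9 give t − q ≥ -5, q − p ≥ 0, p − r ≥ 3, r − s ≥ -1, s − t ≥ 5.
Adding all 5 inequalities: the left sides telescope to 0, and the right sides sum to (-5) + 0 + 3 + (-1) + 5 = 2. So 0 ≥ 2, which is false.

Unsatisfiable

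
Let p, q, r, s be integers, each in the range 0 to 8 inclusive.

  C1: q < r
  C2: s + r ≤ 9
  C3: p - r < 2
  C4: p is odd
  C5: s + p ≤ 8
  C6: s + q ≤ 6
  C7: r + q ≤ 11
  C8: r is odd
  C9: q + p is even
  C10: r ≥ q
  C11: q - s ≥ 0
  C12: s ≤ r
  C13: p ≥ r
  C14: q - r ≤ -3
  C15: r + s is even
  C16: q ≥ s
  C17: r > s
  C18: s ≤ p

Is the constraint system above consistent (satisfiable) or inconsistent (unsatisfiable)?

Setting (p, q, r, s) = (7, 3, 7, 1) satisfies everything: constraint 2: s + r = 8; constraint 3: p - r = 0; constraint 5: s + p = 8, and the others follow.

Satisfiable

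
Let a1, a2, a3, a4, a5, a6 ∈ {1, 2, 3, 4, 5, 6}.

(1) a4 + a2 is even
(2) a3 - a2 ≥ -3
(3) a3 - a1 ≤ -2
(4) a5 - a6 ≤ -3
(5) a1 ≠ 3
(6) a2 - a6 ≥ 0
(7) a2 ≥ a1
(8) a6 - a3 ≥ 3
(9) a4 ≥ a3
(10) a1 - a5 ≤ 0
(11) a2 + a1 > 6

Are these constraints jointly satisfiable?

Unsatisfiable

Constraints 2, 3, 4, 6, and 10 give a2 − a6 ≥ 0, a6 − a5 ≥ 3, a5 − a1 ≥ 0, a1 − a3 ≥ 2, a3 − a2 ≥ -3.
Adding all 5 inequalities: the left sides telescope to 0, and the right sides sum to 0 + 3 + 0 + 2 + (-3) = 2. So 0 ≥ 2, which is false.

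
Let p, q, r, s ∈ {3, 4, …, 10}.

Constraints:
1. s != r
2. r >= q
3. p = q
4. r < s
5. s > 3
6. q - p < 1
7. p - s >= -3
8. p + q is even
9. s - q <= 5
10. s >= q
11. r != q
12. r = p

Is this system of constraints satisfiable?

From constraints 3 and 12, r = p = q, so r = q. But constraint 11 says r ≠ q. Contradiction.

Unsatisfiable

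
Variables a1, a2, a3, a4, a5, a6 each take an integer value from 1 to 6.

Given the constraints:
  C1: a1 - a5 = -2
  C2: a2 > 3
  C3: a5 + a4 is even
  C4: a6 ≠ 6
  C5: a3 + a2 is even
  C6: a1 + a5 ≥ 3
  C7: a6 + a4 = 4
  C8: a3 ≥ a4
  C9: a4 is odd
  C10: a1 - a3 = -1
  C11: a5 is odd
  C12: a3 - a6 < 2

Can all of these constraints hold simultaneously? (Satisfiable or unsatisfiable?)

The assignment a1 = 1, a2 = 4, a3 = 2, a4 = 1, a5 = 3, a6 = 3 works:
  constraint 1 holds since a1 - a5 = -2.
  constraint 6 holds since a1 + a5 = 4.
The rest check out directly.

Satisfiable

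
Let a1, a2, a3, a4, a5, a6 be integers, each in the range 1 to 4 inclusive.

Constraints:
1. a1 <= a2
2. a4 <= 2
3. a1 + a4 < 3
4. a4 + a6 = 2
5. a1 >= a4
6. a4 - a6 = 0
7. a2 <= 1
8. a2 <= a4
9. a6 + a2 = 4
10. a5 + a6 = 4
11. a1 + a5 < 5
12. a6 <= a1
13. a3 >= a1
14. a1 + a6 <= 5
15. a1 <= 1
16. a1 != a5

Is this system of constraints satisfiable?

Unsatisfiable

From constraints 12 and 15: a6 ≤ a1 ≤ 1. From constraints 2 and 8: a2 ≤ a4 ≤ 2. Hence a6 + a2 ≤ 3. But constraint 9 requires a6 + a2 = 4, and 4 > 3. Contradiction.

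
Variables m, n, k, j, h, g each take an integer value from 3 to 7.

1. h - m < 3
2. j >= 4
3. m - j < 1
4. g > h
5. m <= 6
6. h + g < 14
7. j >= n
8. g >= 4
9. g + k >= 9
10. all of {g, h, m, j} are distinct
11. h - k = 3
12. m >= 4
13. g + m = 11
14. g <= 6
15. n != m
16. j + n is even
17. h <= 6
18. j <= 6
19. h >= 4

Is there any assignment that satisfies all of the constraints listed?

Constraints 2, 5, 8, 12, 14, 17, 18, and 19 confine each of g, h, m, j to the 3 values {4, …, 6}.
Constraint 10 requires all 4 of them to be distinct, but only 3 values are available — impossible by the pigeonhole principle.

Unsatisfiable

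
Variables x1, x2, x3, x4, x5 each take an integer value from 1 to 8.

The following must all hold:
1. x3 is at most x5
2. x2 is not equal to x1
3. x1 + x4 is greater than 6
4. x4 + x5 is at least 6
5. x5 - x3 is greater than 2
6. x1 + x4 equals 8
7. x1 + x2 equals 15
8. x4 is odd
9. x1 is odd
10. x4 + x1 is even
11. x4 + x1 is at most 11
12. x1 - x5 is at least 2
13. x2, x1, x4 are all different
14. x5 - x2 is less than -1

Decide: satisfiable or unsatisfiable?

Satisfiable

One satisfying assignment is x1 = 7, x2 = 8, x3 = 1, x4 = 1, x5 = 5.
For the less obvious constraints — constraint 3: x1 + x4 = 8; constraint 4: x4 + x5 = 6 — and the others hold by inspection.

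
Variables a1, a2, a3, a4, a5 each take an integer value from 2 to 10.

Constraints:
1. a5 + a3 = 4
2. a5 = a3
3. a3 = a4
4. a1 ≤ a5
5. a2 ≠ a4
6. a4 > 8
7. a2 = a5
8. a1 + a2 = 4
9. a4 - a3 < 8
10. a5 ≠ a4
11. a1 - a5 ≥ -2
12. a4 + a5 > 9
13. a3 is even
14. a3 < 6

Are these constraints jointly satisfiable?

From constraints 2, 3, and 7, a2 = a5 = a3 = a4, so a2 = a4. But constraint 5 says a2 ≠ a4. Contradiction.

Unsatisfiable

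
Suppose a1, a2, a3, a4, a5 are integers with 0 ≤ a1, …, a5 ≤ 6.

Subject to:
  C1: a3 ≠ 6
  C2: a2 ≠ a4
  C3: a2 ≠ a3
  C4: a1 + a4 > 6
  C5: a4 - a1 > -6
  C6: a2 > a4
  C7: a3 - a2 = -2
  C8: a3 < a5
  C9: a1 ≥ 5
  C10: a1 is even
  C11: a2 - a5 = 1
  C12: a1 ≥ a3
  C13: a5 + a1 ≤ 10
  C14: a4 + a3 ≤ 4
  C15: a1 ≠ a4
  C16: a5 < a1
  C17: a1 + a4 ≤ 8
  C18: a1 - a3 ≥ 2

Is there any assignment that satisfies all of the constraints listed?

Satisfiable

Try a1 = 6, a2 = 4, a3 = 2, a4 = 2, a5 = 3.
Check constraint 4: a1 + a4 = 8; constraint 5: a4 - a1 = -4; constraint 7: a3 - a2 = -2. The remaining constraints are straightforward to verify.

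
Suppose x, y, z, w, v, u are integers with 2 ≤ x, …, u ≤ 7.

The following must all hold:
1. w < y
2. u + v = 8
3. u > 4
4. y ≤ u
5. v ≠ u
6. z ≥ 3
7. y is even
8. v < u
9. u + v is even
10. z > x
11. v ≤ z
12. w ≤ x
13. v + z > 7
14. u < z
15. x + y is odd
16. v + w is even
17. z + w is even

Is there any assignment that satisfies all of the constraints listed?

Take x = 3, y = 4, z = 7, w = 3, v = 3, u = 5. Then constraint 2: u + v = 8; constraint 13: v + z = 10, and every other listed constraint is also met.

Satisfiable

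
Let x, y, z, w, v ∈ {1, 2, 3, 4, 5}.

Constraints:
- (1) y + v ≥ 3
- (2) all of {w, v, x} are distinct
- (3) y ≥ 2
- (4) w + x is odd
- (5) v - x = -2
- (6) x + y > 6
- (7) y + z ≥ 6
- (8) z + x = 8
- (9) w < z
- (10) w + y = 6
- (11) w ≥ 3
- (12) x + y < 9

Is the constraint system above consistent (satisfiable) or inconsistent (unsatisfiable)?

Satisfiable

Try x = 4, y = 3, z = 4, w = 3, v = 2.
Check constraint 1: y + v = 5; constraint 5: v - x = -2; constraint 6: x + y = 7. The remaining constraints are straightforward to verify.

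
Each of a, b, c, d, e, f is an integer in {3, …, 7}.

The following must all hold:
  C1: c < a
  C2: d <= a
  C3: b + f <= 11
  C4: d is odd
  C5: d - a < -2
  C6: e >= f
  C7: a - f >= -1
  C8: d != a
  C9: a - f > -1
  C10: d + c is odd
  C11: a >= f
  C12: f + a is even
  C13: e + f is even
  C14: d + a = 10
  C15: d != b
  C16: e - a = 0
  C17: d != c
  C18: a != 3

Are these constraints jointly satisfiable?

Satisfiable

Try a = 7, b = 5, c = 6, d = 3, e = 7, f = 5.
Check constraint 3: b + f = 10; constraint 5: d - a = -4; constraint 7: a - f = 2. The remaining constraints are straightforward to verify.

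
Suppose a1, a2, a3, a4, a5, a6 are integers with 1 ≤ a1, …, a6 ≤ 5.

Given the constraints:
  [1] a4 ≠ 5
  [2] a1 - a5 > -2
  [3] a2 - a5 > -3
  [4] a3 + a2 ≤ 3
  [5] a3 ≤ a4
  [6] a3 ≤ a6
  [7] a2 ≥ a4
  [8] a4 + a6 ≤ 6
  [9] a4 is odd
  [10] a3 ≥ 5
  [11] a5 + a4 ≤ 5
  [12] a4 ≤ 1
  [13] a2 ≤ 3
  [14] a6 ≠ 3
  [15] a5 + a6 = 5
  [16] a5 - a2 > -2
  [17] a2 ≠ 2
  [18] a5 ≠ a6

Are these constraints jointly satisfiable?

From constraints 5 and 10: a4 ≥ a3 and a3 ≥ 5, so a4 ≥ 5. From constraints 7 and 13: a4 ≤ a2 and a2 ≤ 3, so a4 ≤ 3. But 3 < 5, so no value of a4 works.

Unsatisfiable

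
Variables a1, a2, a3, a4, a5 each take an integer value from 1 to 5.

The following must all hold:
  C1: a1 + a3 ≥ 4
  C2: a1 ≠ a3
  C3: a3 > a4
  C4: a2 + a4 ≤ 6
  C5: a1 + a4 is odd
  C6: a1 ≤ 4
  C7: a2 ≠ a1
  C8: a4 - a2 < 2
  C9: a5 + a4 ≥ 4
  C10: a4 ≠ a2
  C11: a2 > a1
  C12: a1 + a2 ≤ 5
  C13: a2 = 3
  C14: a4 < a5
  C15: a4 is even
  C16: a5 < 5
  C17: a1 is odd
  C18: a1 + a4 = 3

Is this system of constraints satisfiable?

Satisfiable

The assignment a1 = 1, a2 = 3, a3 = 5, a4 = 2, a5 = 4 works:
  constraint 1 holds since a1 + a3 = 6.
  constraint 4 holds since a2 + a4 = 5.
The rest check out directly.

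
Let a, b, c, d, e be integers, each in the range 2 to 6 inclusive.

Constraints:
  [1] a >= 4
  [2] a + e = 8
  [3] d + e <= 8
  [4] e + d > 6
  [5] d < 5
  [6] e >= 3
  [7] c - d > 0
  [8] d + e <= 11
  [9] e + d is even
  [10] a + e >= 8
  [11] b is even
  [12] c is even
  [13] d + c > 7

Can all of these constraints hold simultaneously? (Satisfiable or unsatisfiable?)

Satisfiable

The assignment a = 4, b = 6, c = 6, d = 4, e = 4 works:
  constraint 2 holds since a + e = 8.
  constraint 3 holds since d + e = 8.
  constraint 4 holds since e + d = 8.
The rest check out directly.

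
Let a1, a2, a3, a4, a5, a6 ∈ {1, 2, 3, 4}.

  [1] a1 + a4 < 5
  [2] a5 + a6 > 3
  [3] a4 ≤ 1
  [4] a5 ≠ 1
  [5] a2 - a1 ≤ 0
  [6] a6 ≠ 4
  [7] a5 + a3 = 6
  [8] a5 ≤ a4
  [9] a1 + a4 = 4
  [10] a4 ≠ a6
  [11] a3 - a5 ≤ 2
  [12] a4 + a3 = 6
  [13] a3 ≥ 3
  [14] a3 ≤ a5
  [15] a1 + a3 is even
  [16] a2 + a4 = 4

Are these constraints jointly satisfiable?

From constraints 13 and 14: a5 ≥ a3 and a3 ≥ 3, so a5 ≥ 3. From constraints 3 and 8: a5 ≤ a4 and a4 ≤ 1, so a5 ≤ 1. But 1 < 3, so no value of a5 works.

Unsatisfiable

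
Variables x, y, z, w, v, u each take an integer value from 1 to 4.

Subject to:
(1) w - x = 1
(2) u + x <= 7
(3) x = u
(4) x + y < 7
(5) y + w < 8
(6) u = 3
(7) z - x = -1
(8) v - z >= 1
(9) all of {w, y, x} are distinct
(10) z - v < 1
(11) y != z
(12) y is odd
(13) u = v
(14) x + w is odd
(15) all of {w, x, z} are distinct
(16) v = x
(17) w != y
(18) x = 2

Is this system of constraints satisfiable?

Constraint 6 fixes u = 3 and constraint 18 fixes x = 2. Constraints 13 and 16 give u = v = x, so u = x. But 3 ≠ 2 — contradiction.

Unsatisfiable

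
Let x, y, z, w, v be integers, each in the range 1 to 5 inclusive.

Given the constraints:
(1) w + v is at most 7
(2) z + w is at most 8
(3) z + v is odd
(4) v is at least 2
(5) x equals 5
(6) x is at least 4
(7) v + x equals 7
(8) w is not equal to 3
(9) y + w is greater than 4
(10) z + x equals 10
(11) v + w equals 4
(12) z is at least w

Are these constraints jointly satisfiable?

Try x = 5, y = 4, z = 5, w = 2, v = 2.
Check constraint 1: w + v = 4; constraint 2: z + w = 7. The remaining constraints are straightforward to verify.

Satisfiable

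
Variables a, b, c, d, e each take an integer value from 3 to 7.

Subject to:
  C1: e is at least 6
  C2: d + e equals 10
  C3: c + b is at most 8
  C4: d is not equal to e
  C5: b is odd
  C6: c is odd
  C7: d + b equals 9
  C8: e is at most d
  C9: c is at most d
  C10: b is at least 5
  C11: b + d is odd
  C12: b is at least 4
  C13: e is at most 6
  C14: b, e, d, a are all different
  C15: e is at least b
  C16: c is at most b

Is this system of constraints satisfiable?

From constraints 1 and 8: d ≥ e ≥ 6. From constraint 10: b ≥ 5. Hence d + b ≥ 11. But constraint 7 requires d + b = 9, and 9 < 11. Contradiction.

Unsatisfiable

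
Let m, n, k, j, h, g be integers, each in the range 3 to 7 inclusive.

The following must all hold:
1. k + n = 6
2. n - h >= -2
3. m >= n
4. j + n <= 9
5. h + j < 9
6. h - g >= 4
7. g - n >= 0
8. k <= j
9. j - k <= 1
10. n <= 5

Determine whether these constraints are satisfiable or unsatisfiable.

Constraints 2, 6, and 7 give g − n ≥ 0, n − h ≥ -2, h − g ≥ 4.
Adding all 3 inequalities: the left sides telescope to 0, and the right sides sum to 0 + (-2) + 4 = 2. So 0 ≥ 2, which is false.

Unsatisfiable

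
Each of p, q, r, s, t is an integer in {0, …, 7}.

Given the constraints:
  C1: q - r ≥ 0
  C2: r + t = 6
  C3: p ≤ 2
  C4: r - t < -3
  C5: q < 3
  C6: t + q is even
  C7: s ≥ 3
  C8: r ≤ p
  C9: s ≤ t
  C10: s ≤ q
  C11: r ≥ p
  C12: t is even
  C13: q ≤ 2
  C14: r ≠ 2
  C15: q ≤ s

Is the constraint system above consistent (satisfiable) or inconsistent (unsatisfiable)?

Unsatisfiable

From constraint 7: s ≥ 3. From constraints 10 and 13: s ≤ q and q ≤ 2, so s ≤ 2. But 2 < 3, so no value of s works.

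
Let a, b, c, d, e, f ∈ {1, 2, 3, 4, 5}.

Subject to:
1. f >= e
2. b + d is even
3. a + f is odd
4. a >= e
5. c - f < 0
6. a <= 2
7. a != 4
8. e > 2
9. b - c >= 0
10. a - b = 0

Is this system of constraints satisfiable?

Unsatisfiable

From constraint 8: e ≥ 3. From constraints 4 and 6: e ≤ a and a ≤ 2, so e ≤ 2. But 2 < 3, so no value of e works.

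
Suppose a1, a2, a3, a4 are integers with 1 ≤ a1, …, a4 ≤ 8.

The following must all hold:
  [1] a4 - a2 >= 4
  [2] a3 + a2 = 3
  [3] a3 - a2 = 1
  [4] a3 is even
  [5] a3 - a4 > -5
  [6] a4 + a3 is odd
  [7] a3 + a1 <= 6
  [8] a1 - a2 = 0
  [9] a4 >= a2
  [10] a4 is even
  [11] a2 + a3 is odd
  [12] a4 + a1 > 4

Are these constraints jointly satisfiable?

Unsatisfiable

Constraint 10 makes a4 even and constraint 4 makes a3 even, so a4 + a3 must be even. Constraint 6 says a4 + a3 is odd — contradiction.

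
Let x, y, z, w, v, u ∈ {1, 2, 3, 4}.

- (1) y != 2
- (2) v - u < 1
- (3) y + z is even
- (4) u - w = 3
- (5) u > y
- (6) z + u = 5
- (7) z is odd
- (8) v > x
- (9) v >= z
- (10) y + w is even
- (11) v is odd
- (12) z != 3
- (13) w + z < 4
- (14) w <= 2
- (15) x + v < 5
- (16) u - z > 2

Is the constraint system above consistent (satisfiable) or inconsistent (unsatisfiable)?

The assignment x = 1, y = 3, z = 1, w = 1, v = 3, u = 4 works:
  constraint 2 holds since v - u = -1.
  constraint 4 holds since u - w = 3.
The rest check out directly.

Satisfiable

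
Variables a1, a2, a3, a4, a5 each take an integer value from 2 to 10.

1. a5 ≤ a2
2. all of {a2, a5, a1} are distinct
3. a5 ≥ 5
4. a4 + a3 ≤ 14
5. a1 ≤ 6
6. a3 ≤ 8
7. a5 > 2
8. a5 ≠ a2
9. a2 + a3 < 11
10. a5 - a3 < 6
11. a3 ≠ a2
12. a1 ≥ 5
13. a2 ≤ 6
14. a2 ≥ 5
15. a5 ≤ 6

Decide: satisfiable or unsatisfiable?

Constraints 3, 5, 12, 13, 14, and 15 confine each of a2, a5, a1 to the 2 values {5, 6}.
Constraint 2 requires all 3 of them to be distinct, but only 2 values are available — impossible by the pigeonhole principle.

Unsatisfiable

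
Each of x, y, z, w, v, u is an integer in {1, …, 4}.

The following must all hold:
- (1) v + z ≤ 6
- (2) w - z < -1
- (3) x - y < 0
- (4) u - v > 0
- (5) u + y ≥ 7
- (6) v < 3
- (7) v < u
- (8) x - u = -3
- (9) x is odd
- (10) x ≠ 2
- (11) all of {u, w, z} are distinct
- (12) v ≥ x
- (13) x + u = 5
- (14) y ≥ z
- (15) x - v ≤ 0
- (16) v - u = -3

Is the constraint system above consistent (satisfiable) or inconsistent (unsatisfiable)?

Take x = 1, y = 3, z = 3, w = 1, v = 1, u = 4. Then constraint 1: v + z = 4; constraint 2: w - z = -2, and every other listed constraint is also met.

Satisfiable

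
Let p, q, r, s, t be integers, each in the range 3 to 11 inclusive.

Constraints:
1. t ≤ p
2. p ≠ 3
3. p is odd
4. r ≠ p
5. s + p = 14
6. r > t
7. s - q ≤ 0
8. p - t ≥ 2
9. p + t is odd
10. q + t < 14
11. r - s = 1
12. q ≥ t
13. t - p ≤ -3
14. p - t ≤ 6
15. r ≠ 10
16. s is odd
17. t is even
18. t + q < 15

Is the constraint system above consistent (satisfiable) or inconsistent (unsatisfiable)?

Satisfiable

Take p = 7, q = 9, r = 8, s = 7, t = 4. Then constraint 5: s + p = 14; constraint 7: s - q = -2; constraint 8: p - t = 3, and every other listed constraint is also met.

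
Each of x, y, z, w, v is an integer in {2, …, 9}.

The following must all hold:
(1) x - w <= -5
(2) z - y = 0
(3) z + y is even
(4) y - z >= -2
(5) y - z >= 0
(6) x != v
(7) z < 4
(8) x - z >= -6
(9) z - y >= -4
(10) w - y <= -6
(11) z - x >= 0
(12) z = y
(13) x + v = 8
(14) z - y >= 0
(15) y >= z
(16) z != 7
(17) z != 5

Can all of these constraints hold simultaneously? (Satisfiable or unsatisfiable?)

Unsatisfiable

Constraints 1, 8, 9, and 10 give z − y ≥ -4, y − w ≥ 6, w − x ≥ 5, x − z ≥ -6.
Adding all 4 inequalities: the left sides telescope to 0, and the right sides sum to (-4) + 6 + 5 + (-6) = 1. So 0 ≥ 1, which is false.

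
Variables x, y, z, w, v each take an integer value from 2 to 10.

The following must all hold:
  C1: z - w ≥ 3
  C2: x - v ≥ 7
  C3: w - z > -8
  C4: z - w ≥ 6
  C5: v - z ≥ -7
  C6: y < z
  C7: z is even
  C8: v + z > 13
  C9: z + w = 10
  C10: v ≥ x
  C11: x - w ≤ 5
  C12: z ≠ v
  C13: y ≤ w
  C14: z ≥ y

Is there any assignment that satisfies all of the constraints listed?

Constraints 2, 4, 5, and 11 give v − z ≥ -7, z − w ≥ 6, w − x ≥ -5, x − v ≥ 7.
Adding all 4 inequalities: the left sides telescope to 0, and the right sides sum to (-7) + 6 + (-5) + 7 = 1. So 0 ≥ 1, which is false.

Unsatisfiable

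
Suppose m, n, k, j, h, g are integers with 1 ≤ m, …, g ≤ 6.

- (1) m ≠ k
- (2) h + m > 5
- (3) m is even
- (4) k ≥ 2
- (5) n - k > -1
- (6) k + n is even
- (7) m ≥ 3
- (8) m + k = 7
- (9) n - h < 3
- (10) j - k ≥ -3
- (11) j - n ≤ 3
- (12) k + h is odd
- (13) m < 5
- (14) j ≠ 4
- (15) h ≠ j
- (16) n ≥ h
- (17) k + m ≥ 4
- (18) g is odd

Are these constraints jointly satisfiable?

One satisfying assignment is m = 4, n = 3, k = 3, j = 3, h = 2, g = 3.
For the less obvious constraints — constraint 2: h + m = 6; constraint 5: n - k = 0; constraint 8: m + k = 7 — and the others hold by inspection.

Satisfiable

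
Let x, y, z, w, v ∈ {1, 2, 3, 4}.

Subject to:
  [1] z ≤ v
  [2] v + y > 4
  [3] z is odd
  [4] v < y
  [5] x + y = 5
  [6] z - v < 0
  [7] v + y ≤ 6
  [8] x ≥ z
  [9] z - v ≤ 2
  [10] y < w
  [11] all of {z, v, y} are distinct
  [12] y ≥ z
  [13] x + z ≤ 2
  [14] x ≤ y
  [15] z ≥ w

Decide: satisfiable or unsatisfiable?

Constraints 4, 6, 10, and 15 give y < w, w ≤ z, z < v, v < y. Chaining: y < w ≤ z < v < y, which forces y < y — impossible.

Unsatisfiable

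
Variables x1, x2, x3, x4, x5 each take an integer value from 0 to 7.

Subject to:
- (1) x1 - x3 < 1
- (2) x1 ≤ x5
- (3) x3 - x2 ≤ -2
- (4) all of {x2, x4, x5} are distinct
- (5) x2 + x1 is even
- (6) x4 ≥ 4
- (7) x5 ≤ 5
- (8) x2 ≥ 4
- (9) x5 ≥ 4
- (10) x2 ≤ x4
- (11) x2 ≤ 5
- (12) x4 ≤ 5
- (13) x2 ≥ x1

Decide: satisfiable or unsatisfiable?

Unsatisfiable

Constraints 6, 7, 8, 9, 11, and 12 confine each of x2, x4, x5 to the 2 values {4, 5}.
Constraint 4 requires all 3 of them to be distinct, but only 2 values are available — impossible by the pigeonhole principle.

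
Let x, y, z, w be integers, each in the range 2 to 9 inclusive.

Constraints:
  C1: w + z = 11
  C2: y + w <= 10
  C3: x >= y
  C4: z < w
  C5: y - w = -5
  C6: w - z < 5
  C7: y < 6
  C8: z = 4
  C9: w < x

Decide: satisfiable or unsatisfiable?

Try x = 8, y = 2, z = 4, w = 7.
Check constraint 1: w + z = 11; constraint 2: y + w = 9; constraint 5: y - w = -5. The remaining constraints are straightforward to verify.

Satisfiable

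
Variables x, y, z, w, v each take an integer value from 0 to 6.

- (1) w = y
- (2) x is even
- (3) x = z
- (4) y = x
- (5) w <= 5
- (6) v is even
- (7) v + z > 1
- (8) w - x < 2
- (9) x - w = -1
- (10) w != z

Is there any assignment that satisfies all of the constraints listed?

Unsatisfiable

From constraints 1, 3, and 4, w = y = x = z, so w = z. But constraint 10 says w ≠ z. Contradiction.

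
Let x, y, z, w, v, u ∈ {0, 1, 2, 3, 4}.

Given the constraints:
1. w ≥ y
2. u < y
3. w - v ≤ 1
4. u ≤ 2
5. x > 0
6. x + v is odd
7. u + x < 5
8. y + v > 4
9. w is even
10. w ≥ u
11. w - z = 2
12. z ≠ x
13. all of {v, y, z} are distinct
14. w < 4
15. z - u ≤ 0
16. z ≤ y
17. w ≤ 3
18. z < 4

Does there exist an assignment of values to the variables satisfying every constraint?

Satisfiable

Setting (x, y, z, w, v, u) = (3, 2, 0, 2, 4, 0) satisfies everything: constraint 3: w - v = -2; constraint 7: u + x = 3, and the others follow.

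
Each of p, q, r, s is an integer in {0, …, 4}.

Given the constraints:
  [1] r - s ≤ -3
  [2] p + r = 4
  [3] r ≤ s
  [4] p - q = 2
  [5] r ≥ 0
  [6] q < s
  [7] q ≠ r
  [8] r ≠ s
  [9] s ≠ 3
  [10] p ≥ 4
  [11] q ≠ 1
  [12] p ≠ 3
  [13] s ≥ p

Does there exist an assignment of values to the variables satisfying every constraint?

Satisfiable

Take p = 4, q = 2, r = 0, s = 4. Then constraint 1: r - s = -4; constraint 2: p + r = 4; constraint 4: p - q = 2, and every other listed constraint is also met.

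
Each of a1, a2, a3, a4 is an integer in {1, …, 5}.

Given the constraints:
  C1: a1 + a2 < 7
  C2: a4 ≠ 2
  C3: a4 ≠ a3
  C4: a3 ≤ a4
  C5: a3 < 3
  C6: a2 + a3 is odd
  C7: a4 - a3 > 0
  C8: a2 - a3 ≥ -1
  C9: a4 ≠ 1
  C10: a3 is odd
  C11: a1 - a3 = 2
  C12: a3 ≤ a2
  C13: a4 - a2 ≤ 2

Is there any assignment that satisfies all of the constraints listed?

Take a1 = 3, a2 = 2, a3 = 1, a4 = 3. Then constraint 1: a1 + a2 = 5; constraint 7: a4 - a3 = 2, and every other listed constraint is also met.

Satisfiable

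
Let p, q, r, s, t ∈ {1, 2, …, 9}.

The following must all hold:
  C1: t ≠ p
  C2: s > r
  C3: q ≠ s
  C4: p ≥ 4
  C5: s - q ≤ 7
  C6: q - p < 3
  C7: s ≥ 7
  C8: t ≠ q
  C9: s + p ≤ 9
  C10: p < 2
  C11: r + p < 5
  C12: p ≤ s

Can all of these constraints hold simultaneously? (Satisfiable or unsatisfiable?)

Unsatisfiable

From constraint 7: s ≥ 7. From constraint 4: p ≥ 4. Hence s + p ≥ 11. But constraint 9 requires s + p ≤ 9, and 9 < 11. Contradiction.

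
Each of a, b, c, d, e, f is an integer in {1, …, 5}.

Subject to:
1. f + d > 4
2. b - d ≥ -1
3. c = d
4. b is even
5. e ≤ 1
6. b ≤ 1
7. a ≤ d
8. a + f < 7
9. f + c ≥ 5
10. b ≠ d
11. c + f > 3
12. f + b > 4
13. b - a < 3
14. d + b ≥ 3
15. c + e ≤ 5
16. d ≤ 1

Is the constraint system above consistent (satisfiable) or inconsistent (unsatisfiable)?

From constraint 16: d ≤ 1. From constraint 6: b ≤ 1. Hence d + b ≤ 2. But constraint 14 requires d + b ≥ 3, and 3 > 2. Contradiction.

Unsatisfiable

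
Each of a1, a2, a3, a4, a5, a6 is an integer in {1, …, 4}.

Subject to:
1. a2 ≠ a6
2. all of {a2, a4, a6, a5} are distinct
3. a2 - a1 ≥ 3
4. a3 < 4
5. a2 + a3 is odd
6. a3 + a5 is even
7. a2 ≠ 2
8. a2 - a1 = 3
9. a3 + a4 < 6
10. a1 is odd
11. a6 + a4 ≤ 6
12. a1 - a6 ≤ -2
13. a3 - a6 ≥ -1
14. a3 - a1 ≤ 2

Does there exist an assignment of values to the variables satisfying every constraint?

The assignment a1 = 1, a2 = 4, a3 = 3, a4 = 2, a5 = 1, a6 = 3 works:
  constraint 3 holds since a2 - a1 = 3.
  constraint 8 holds since a2 - a1 = 3.
  constraint 9 holds since a3 + a4 = 5.
The rest check out directly.

Satisfiable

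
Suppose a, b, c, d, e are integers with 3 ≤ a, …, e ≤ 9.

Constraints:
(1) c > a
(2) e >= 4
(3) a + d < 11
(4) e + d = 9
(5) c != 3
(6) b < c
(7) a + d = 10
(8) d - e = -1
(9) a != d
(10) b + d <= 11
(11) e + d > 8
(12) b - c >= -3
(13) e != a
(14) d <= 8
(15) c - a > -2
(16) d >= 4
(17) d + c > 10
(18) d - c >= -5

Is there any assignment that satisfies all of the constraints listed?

One satisfying assignment is a = 6, b = 6, c = 7, d = 4, e = 5.
For the less obvious constraints — constraint 3: a + d = 10; constraint 4: e + d = 9 — and the others hold by inspection.

Satisfiable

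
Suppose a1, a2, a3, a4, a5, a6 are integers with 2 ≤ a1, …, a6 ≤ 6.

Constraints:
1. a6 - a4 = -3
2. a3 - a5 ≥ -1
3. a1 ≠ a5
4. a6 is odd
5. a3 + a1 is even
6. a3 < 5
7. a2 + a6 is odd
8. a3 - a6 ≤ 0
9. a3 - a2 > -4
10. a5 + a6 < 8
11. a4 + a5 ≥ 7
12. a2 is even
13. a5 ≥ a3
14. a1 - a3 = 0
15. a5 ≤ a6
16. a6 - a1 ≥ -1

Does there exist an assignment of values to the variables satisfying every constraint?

Satisfiable

Take a1 = 2, a2 = 4, a3 = 2, a4 = 6, a5 = 3, a6 = 3. Then constraint 1: a6 - a4 = -3; constraint 2: a3 - a5 = -1, and every other listed constraint is also met.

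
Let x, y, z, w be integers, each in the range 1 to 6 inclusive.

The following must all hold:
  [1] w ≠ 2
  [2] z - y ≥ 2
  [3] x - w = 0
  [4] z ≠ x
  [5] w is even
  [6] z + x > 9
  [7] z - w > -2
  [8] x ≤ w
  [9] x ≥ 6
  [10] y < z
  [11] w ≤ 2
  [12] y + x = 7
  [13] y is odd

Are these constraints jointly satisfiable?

From constraint 9: x ≥ 6. From constraints 8 and 11: x ≤ w and w ≤ 2, so x ≤ 2. But 2 < 6, so no value of x works.

Unsatisfiable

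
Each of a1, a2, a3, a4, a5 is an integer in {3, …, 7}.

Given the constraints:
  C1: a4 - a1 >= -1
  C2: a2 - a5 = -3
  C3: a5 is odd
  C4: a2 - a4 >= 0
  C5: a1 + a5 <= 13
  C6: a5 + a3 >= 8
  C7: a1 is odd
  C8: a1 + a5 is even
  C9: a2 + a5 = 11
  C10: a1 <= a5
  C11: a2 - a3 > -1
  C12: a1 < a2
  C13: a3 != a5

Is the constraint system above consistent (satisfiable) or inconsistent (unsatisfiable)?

Satisfiable

Take a1 = 3, a2 = 4, a3 = 3, a4 = 3, a5 = 7. Then constraint 1: a4 - a1 = 0; constraint 2: a2 - a5 = -3, and every other listed constraint is also met.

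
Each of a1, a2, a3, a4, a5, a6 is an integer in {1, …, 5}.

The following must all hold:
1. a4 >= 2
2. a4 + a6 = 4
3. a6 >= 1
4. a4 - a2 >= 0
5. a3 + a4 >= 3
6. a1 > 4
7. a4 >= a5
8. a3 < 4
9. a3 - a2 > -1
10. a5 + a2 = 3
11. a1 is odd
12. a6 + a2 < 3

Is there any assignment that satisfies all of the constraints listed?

Satisfiable

Setting (a1, a2, a3, a4, a5, a6) = (5, 1, 2, 3, 2, 1) satisfies everything: constraint 2: a4 + a6 = 4; constraint 4: a4 - a2 = 2; constraint 5: a3 + a4 = 5, and the others follow.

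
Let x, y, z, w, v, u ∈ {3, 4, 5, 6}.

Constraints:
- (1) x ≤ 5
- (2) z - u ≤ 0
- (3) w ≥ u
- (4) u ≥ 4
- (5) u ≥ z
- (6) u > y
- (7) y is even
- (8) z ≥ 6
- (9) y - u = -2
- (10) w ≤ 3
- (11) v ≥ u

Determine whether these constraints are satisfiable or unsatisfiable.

Unsatisfiable

From constraints 5 and 8: u ≥ z and z ≥ 6, so u ≥ 6. From constraints 3 and 10: u ≤ w and w ≤ 3, so u ≤ 3. But 3 < 6, so no value of u works.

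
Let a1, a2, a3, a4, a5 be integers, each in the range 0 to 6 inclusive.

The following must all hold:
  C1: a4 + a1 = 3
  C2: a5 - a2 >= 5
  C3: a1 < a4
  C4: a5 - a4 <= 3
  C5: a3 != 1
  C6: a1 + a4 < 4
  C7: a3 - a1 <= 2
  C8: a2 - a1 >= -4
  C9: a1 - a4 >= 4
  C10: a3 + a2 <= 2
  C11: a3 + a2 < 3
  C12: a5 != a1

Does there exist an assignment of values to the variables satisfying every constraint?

Constraints 2, 4, 8, and 9 give a5 − a2 ≥ 5, a2 − a1 ≥ -4, a1 − a4 ≥ 4, a4 − a5 ≥ -3.
Adding all 4 inequalities: the left sides telescope to 0, and the right sides sum to 5 + (-4) + 4 + (-3) = 2. So 0 ≥ 2, which is false.

Unsatisfiable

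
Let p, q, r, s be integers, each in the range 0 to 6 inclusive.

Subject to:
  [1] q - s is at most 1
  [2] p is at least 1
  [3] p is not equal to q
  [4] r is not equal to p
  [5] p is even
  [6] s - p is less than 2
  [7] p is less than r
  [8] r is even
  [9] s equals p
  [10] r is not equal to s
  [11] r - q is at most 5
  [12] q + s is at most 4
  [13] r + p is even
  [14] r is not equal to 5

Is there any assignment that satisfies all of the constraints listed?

Take p = 2, q = 1, r = 6, s = 2. Then constraint 1: q - s = -1; constraint 6: s - p = 0; constraint 11: r - q = 5, and every other listed constraint is also met.

Satisfiable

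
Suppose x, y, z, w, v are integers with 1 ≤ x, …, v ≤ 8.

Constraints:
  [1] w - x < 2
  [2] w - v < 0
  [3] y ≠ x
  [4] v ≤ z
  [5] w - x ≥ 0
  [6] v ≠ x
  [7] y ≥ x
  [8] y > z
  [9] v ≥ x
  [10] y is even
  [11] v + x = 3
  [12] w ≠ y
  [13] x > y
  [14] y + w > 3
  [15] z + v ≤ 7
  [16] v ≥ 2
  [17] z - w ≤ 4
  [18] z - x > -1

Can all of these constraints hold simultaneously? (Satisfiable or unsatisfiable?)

Unsatisfiable

Constraints 2, 4, 5, 8, and 13 give x ≤ w, w < v, v ≤ z, z < y, y < x. Chaining: x ≤ w < v ≤ z < y < x, which forces x < x — impossible.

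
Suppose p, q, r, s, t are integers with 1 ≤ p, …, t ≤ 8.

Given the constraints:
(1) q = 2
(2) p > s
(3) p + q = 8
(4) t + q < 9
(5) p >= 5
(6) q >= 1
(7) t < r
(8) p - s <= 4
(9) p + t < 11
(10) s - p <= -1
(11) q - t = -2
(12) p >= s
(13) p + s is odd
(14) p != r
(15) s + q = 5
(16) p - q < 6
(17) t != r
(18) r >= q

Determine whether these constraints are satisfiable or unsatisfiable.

The assignment p = 6, q = 2, r = 8, s = 3, t = 4 works:
  constraint 3 holds since p + q = 8.
  constraint 4 holds since t + q = 6.
The rest check out directly.

Satisfiable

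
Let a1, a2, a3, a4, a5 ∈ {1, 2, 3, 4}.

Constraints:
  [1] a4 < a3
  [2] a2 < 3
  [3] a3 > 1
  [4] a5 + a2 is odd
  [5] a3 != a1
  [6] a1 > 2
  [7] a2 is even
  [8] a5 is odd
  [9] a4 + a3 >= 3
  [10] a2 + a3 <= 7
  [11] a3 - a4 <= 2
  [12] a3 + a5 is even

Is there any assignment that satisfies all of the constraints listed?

Satisfiable

Setting (a1, a2, a3, a4, a5) = (4, 2, 3, 1, 1) satisfies everything: constraint 9: a4 + a3 = 4; constraint 10: a2 + a3 = 5, and the others follow.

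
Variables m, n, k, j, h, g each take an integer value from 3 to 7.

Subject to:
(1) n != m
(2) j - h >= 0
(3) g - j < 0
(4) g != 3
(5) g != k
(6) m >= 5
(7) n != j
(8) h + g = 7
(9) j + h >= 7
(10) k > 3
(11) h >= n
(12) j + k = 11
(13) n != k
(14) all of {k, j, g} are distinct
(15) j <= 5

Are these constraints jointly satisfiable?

Try m = 7, n = 3, k = 6, j = 5, h = 3, g = 4.
Check constraint 2: j - h = 2; constraint 3: g - j = -1. The remaining constraints are straightforward to verify.

Satisfiable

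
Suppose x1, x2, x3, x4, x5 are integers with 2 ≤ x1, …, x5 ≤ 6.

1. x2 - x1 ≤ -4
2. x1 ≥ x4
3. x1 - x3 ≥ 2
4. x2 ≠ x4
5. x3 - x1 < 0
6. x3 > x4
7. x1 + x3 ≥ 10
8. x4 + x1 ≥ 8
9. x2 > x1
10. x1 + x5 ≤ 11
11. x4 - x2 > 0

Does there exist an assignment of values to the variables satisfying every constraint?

Constraints 5, 6, 9, and 11 give x4 < x3, x3 < x1, x1 < x2, x2 < x4. Chaining: x4 < x3 < x1 < x2 < x4, which forces x4 < x4 — impossible.

Unsatisfiable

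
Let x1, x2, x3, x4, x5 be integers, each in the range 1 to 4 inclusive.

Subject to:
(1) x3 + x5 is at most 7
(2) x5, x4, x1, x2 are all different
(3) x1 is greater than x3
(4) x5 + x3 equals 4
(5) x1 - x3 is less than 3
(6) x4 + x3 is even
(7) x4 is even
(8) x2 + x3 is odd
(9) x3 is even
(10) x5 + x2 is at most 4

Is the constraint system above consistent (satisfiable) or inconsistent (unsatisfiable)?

Setting (x1, x2, x3, x4, x5) = (3, 1, 2, 4, 2) satisfies everything: constraint 1: x3 + x5 = 4; constraint 4: x5 + x3 = 4; constraint 5: x1 - x3 = 1, and the others follow.

Satisfiable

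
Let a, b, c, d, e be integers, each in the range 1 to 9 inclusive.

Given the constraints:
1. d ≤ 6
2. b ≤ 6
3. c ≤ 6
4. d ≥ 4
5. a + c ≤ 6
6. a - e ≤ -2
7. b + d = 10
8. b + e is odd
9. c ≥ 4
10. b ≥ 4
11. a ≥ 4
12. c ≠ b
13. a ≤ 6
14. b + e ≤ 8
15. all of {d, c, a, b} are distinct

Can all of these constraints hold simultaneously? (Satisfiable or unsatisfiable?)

Constraints 1, 2, 3, 4, 9, 10, 11, and 13 confine each of d, c, a, b to the 3 values {4, …, 6}.
Constraint 15 requires all 4 of them to be distinct, but only 3 values are available — impossible by the pigeonhole principle.

Unsatisfiable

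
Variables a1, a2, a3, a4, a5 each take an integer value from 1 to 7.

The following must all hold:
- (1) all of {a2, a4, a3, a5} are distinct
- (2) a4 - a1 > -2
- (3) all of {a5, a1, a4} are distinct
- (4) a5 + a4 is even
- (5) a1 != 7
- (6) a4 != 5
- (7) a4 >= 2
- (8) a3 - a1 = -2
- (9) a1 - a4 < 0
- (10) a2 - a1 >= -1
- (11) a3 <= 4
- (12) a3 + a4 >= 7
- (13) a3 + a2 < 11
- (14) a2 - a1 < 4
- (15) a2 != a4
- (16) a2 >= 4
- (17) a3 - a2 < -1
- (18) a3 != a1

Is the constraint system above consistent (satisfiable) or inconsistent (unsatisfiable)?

Setting (a1, a2, a3, a4, a5) = (5, 7, 3, 6, 2) satisfies everything: constraint 2: a4 - a1 = 1; constraint 8: a3 - a1 = -2, and the others follow.

Satisfiable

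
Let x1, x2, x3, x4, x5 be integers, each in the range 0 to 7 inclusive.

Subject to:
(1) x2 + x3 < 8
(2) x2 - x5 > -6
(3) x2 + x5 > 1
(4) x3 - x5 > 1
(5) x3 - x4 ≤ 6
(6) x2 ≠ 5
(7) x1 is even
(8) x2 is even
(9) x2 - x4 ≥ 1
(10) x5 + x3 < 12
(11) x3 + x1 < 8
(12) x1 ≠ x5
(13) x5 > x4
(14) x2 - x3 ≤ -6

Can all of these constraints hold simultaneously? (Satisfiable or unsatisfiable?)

Constraints 5, 9, and 14 give x3 − x2 ≥ 6, x2 − x4 ≥ 1, x4 − x3 ≥ -6.
Adding all 3 inequalities: the left sides telescope to 0, and the right sides sum to 6 + 1 + (-6) = 1. So 0 ≥ 1, which is false.

Unsatisfiable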